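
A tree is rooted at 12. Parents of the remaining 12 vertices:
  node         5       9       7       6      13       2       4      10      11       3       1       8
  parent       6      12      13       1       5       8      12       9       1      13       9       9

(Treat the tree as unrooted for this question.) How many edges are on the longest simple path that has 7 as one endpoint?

A farthest node from 7 is 4 (2 also at distance 7).
The path 7–13–5–6–1–9–12–4 has 7 edges.

7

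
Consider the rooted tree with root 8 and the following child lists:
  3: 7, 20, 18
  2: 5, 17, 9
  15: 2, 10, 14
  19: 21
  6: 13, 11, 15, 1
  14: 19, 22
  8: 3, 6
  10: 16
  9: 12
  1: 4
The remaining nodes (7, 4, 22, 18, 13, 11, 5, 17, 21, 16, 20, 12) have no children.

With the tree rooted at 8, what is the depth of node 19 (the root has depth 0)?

4

Path from 8 to 19: 8–6–15–14–19, which has 4 edges.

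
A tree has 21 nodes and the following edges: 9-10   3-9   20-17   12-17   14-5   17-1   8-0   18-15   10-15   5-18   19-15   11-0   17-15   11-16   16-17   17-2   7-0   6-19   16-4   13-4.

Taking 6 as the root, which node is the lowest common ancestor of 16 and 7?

Path 16→root: 16 17 15 19 6; path 7→root: 7 0 11 16 17 15 19 6.
First common node: 16.

16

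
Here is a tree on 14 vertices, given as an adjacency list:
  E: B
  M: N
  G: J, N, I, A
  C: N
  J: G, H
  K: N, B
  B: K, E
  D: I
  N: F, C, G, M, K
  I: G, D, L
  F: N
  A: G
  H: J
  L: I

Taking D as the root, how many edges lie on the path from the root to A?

D – I – G – A — 3 edges.

3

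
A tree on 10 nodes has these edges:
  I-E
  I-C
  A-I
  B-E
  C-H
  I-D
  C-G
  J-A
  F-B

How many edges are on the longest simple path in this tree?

BFS from F reaches H last, at distance 5; BFS from H confirms no node is farther.
Path: F – B – E – I – C – H.

5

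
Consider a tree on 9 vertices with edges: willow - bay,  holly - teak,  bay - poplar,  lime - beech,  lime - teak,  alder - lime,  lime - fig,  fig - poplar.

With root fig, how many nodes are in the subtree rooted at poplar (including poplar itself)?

3

Descendants of poplar (including itself): poplar, bay, willow. That's 3.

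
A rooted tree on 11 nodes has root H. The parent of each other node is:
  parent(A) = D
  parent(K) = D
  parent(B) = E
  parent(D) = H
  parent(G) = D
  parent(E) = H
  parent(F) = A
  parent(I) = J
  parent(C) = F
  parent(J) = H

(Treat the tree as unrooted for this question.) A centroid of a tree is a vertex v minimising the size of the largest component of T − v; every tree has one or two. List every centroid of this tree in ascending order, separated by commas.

Removing D splits the tree into components of sizes 5, 3, 1, 1; the largest is 5 ≤ ⌊11/2⌋ = 5.
No neighbour of D does as well, so D is the unique centroid.

D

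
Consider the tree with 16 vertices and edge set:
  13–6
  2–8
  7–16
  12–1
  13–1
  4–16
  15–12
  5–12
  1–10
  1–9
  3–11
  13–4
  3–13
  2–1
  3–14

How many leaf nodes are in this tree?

Exactly 9 nodes have a single neighbour: 5, 6, 7, 8, 9, 10, 11, 14, 15.

9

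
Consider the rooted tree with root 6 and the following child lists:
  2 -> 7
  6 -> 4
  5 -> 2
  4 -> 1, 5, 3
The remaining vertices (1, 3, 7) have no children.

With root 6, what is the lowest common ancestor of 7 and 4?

4

Path 7→root: 7 2 5 4 6; path 4→root: 4 6.
First common node: 4.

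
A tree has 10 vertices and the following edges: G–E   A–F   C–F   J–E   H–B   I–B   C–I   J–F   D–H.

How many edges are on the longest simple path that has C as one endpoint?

A farthest node from C is D (G also at distance 4).
The path C–I–B–H–D has 4 edges.

4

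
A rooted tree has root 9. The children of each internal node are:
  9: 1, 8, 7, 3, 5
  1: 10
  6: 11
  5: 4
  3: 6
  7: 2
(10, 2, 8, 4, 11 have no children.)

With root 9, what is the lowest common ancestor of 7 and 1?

9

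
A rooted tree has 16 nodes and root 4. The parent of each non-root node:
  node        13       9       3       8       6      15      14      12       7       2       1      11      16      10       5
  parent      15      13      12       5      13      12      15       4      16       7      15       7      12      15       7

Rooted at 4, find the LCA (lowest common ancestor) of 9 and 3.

12

Ancestors of 9 (toward the root): 9, 13, 15, 12, 4.
Ancestors of 3: 3, 12, 4.
The deepest node appearing in both lists is 12.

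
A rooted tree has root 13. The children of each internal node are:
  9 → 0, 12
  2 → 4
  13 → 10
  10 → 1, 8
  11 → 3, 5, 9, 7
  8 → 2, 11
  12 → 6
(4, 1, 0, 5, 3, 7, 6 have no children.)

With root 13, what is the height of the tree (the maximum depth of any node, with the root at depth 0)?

6

6 sits deepest: 13 → 10 → 8 → 11 → 9 → 12 → 6 — 6 edges from the root.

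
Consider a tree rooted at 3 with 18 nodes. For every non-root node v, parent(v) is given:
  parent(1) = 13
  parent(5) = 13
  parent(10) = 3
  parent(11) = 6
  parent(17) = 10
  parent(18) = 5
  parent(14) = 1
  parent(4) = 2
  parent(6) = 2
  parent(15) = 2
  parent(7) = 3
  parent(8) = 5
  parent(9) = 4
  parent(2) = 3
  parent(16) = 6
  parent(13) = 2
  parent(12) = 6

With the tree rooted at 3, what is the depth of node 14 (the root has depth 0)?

Climbing from 14 to the root: 14 → 1 → 13 → 2 → 3. That's 4 steps.

4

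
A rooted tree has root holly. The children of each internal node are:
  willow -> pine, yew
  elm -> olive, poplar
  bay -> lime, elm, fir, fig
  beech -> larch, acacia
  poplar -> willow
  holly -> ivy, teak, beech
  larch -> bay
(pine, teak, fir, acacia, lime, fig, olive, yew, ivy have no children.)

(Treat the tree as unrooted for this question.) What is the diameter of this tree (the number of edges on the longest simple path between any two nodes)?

A longest path is yew - willow - poplar - elm - bay - larch - beech - holly - ivy, with 8 edges.

8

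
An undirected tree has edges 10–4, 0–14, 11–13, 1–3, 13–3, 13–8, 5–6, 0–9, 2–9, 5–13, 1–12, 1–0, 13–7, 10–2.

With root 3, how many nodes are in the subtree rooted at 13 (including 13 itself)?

6

13's subtree: {13, 11, 7, 5, 8, 6}, size 6.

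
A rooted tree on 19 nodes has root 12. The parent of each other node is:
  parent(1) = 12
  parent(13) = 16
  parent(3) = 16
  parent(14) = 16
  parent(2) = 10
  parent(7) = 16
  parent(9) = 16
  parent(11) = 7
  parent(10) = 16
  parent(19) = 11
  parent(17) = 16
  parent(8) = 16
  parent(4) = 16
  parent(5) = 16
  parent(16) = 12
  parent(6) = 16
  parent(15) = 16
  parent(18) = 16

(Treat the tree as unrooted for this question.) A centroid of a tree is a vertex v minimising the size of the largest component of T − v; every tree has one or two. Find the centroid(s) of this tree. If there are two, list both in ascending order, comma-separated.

16

If 16 is removed the pieces have sizes 3, 2, 2, 1, 1, 1, 1, 1, 1, 1, 1, 1, 1, 1, all ≤ ⌊19/2⌋ = 9.
Every other node leaves some component of size > 9, so the centroid is unique.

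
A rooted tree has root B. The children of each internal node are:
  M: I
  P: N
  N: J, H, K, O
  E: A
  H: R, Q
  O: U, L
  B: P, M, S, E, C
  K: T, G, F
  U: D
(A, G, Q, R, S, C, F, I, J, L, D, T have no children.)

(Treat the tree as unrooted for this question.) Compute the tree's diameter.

7

A longest path is I - M - B - P - N - O - U - D, with 7 edges.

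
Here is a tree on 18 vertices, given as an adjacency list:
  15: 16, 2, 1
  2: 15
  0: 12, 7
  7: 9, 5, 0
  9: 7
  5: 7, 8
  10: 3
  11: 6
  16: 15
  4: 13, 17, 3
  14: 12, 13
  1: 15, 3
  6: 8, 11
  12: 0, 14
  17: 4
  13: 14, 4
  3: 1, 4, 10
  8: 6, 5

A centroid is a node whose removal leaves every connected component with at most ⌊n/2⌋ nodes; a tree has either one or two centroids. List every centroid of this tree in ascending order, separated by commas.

Removing 14 splits the tree into components of sizes 9, 8; the largest is 9 ≤ ⌊18/2⌋ = 9.
Its neighbour 13 also leaves a largest component of size 9, so both are centroids.

13, 14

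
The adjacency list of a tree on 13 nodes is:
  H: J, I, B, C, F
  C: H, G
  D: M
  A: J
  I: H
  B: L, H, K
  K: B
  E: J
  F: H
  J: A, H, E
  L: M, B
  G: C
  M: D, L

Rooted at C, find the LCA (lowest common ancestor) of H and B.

H's ancestor chain is H, C and B's is B, H, C; they first meet at H.

H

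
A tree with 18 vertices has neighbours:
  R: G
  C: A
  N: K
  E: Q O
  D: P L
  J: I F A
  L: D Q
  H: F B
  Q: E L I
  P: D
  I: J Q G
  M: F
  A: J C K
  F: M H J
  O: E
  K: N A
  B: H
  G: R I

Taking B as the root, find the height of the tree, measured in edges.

P sits deepest: B → H → F → J → I → Q → L → D → P — 8 edges from the root.

8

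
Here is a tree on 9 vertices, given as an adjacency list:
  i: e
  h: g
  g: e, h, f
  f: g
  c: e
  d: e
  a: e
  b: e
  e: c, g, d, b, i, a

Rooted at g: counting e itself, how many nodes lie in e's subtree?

6

Descendants of e (including itself): e, i, d, a, b, c. That's 6.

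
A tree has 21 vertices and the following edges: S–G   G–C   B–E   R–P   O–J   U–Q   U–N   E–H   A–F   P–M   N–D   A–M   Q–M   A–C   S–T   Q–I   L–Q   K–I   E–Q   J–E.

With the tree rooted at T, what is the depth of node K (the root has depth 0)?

T → S → G → C → A → M → Q → I → K — 8 edges.

8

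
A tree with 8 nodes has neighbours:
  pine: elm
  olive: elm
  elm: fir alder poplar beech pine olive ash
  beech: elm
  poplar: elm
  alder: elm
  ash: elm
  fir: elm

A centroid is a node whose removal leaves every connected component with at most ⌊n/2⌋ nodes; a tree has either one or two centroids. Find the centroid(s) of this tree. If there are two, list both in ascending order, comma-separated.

Removing elm splits the tree into components of sizes 1, 1, 1, 1, 1, 1, 1; the largest is 1 ≤ ⌊8/2⌋ = 4.
Every other node leaves some component of size > 4, so the centroid is unique.

elm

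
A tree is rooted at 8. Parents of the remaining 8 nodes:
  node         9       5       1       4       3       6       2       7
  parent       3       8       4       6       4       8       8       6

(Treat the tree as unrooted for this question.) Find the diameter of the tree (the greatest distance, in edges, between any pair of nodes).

Starting from 2, a farthest node is 9 at distance 5.
One longest path: 2 - 8 - 6 - 4 - 3 - 9.
So the diameter is 5.

5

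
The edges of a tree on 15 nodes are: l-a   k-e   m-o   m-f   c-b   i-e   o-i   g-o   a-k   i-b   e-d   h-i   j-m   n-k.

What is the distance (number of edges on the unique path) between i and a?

The path is i–e–k–a, which has 3 edges.

3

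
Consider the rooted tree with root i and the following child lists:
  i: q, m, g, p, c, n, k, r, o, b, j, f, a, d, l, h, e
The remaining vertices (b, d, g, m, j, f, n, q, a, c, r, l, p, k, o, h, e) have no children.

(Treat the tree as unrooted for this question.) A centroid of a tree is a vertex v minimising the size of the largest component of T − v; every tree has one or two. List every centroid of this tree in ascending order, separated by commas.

i

Delete i: the remaining components have sizes 1, 1, 1, 1, 1, 1, 1, 1, 1, 1, 1, 1, 1, 1, 1, 1, 1. Max 1 ≤ 9, so i is a centroid.
Every other node leaves some component of size > 9, so the centroid is unique.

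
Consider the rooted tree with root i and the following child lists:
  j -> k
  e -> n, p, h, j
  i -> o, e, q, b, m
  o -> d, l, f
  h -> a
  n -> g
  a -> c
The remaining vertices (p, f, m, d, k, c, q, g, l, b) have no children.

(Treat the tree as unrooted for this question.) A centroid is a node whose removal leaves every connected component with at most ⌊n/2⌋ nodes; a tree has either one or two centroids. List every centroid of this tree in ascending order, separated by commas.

e

Removing e splits the tree into components of sizes 8, 3, 2, 2, 1; the largest is 8 ≤ ⌊17/2⌋ = 8.
No neighbour of e does as well, so e is the unique centroid.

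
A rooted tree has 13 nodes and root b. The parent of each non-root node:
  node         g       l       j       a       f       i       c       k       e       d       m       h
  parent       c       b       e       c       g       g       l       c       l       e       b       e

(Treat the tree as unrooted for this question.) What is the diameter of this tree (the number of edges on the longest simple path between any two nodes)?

5

A longest path is j – e – l – c – g – f, with 5 edges.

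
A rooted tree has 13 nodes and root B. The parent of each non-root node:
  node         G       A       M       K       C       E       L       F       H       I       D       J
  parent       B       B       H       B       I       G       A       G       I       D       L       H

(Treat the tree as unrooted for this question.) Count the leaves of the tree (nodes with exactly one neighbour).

The leaves are C, E, F, J, K, M.
That is 6 leaves.

6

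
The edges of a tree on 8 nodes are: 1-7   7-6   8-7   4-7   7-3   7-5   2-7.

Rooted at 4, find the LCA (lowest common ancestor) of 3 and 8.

Path 3→root: 3 7 4; path 8→root: 8 7 4.
First common node: 7.

7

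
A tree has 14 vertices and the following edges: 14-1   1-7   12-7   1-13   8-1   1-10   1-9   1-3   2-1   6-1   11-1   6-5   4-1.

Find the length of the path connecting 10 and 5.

The path is 10–1–6–5, which has 3 edges.

3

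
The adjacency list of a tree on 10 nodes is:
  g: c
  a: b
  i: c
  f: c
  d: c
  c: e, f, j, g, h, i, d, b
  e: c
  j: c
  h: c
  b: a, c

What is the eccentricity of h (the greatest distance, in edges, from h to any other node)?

3

A farthest node from h is a.
The path h–c–b–a has 3 edges.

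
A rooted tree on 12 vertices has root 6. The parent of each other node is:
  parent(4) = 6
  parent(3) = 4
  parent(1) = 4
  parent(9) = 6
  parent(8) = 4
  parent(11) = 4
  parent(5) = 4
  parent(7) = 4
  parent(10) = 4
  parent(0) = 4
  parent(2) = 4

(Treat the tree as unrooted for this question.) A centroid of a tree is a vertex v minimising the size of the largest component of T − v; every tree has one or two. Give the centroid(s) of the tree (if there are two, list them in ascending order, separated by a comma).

Delete 4: the remaining components have sizes 2, 1, 1, 1, 1, 1, 1, 1, 1, 1. Max 2 ≤ 6, so 4 is a centroid.
No neighbour of 4 does as well, so 4 is the unique centroid.

4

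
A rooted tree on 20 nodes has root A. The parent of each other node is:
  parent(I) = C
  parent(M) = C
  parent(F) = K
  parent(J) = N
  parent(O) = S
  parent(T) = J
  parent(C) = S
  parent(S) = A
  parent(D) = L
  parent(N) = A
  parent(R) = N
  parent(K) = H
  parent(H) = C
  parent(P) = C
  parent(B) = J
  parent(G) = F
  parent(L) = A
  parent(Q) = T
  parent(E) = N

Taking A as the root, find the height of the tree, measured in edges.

A deepest node is G, reached by A – S – C – H – K – F – G.
That path has 6 edges, so the height is 6.

6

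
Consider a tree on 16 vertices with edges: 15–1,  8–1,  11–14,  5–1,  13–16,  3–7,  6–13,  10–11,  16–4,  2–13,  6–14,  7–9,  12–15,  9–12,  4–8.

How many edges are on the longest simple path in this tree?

13

BFS from 10 reaches 3 last, at distance 13; BFS from 3 confirms no node is farther.
Path: 10-11-14-6-13-16-4-8-1-15-12-9-7-3.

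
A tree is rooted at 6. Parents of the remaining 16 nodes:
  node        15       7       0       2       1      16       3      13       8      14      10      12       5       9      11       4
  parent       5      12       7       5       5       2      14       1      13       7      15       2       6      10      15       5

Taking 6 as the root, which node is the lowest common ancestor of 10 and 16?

10's ancestor chain is 10, 15, 5, 6 and 16's is 16, 2, 5, 6; they first meet at 5.

5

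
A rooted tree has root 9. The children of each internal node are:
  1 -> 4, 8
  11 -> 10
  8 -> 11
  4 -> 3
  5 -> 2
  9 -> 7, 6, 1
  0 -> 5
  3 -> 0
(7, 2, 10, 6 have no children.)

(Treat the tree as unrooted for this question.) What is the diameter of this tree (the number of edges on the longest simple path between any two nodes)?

Starting from 10, a farthest node is 2 at distance 8.
One longest path: 10 - 11 - 8 - 1 - 4 - 3 - 0 - 5 - 2.
So the diameter is 8.

8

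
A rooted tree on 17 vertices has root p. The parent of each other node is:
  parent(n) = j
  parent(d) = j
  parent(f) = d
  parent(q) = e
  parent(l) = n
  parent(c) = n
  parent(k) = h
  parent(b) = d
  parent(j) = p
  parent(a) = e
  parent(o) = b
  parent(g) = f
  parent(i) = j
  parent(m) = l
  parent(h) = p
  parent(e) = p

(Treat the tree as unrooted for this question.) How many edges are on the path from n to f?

3

n – j – d – f: 3 edges.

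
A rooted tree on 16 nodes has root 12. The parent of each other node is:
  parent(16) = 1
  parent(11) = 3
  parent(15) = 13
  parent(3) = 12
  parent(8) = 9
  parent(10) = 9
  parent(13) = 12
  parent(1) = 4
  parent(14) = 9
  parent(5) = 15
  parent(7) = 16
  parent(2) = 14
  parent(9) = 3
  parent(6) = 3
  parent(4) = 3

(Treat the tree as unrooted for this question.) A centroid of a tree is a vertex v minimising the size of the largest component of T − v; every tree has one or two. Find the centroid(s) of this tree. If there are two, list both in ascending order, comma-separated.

Removing 3 splits the tree into components of sizes 5, 4, 4, 1, 1; the largest is 5 ≤ ⌊16/2⌋ = 8.
Every other node leaves some component of size > 8, so the centroid is unique.

3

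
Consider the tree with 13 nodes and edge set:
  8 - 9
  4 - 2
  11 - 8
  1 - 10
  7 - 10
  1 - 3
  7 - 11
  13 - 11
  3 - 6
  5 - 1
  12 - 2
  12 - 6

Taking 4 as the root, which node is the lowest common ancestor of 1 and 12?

Path 1→root: 1 3 6 12 2 4; path 12→root: 12 2 4.
First common node: 12.

12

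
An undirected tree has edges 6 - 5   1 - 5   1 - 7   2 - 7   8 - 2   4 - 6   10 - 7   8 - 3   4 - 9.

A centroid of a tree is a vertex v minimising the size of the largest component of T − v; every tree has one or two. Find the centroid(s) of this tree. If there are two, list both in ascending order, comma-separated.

Removing 7 splits the tree into components of sizes 5, 3, 1; the largest is 5 ≤ ⌊10/2⌋ = 5.
1 is adjacent to 7 and is also a centroid (the largest component after removing it is likewise 5).

1, 7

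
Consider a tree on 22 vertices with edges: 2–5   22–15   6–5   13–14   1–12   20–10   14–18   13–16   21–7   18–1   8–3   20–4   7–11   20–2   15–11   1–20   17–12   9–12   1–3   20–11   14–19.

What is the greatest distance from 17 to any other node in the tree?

A farthest node from 17 is 22 (16, 21, 6 also at distance 6).
The path 17 – 12 – 1 – 20 – 11 – 15 – 22 has 6 edges.

6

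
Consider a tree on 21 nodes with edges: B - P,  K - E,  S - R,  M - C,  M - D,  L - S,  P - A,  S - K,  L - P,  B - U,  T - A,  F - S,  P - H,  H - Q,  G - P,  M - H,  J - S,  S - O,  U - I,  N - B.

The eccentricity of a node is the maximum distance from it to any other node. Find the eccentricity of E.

7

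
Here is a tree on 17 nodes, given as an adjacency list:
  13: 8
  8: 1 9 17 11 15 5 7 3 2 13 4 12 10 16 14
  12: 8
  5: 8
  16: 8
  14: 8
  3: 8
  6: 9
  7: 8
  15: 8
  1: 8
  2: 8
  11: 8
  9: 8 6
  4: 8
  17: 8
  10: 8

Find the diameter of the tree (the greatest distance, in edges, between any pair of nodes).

A longest path is 6 – 9 – 8 – 4, with 3 edges.

3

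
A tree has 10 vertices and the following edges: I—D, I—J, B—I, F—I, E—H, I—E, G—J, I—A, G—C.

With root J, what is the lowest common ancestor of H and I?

Ancestors of H (toward the root): H, E, I, J.
Ancestors of I: I, J.
The deepest node appearing in both lists is I.

I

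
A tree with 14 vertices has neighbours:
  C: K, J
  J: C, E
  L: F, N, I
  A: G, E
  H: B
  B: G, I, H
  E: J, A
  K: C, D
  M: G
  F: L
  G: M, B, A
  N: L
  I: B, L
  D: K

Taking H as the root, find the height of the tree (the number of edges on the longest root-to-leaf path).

8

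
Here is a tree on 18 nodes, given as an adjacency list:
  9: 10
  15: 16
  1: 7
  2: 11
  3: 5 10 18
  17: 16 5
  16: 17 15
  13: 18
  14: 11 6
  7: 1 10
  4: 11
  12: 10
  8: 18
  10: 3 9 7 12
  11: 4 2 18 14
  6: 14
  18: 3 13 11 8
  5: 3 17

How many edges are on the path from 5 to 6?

Walking from 5: 5 - 3 - 18 - 11 - 14 - 6. Length 5.

5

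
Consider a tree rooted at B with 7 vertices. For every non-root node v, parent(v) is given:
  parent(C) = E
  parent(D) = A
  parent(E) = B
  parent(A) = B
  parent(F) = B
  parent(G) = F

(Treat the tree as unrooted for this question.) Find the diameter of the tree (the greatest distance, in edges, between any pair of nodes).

4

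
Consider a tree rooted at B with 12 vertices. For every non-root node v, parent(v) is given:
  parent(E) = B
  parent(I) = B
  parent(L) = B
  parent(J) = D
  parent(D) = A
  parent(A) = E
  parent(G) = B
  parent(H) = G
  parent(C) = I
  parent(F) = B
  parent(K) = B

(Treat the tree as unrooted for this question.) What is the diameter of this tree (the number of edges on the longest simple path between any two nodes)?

BFS from J reaches C last, at distance 6; BFS from C confirms no node is farther.
Path: J-D-A-E-B-I-C.

6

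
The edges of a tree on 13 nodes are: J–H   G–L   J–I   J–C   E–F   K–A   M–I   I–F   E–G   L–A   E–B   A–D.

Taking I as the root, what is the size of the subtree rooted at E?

7

E's subtree: {E, G, B, L, A, D, K}, size 7.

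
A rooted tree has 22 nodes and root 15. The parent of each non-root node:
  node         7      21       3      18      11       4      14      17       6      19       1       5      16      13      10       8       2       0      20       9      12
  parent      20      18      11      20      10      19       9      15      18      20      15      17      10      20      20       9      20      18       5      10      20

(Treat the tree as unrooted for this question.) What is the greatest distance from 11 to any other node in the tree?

Distances from 11 peak at 6, attained at 1.
11 – 10 – 20 – 5 – 17 – 15 – 1

6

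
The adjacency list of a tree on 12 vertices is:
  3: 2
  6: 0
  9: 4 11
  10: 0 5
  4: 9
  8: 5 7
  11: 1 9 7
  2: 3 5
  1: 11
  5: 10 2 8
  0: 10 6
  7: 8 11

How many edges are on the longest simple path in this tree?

Starting from 4, a farthest node is 6 at distance 8.
One longest path: 4 - 9 - 11 - 7 - 8 - 5 - 10 - 0 - 6.
So the diameter is 8.

8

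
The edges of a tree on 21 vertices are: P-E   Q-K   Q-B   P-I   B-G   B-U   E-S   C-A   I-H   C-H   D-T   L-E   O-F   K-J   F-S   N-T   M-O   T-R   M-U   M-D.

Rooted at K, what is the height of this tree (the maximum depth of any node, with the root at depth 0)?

The longest root-to-leaf path is K – Q – B – U – M – O – F – S – E – P – I – H – C – A (13 edges).

13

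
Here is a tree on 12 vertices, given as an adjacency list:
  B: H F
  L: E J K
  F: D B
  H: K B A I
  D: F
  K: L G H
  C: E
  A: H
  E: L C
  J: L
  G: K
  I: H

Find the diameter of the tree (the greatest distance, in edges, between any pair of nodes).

7

BFS from C reaches D last, at distance 7; BFS from D confirms no node is farther.
Path: C – E – L – K – H – B – F – D.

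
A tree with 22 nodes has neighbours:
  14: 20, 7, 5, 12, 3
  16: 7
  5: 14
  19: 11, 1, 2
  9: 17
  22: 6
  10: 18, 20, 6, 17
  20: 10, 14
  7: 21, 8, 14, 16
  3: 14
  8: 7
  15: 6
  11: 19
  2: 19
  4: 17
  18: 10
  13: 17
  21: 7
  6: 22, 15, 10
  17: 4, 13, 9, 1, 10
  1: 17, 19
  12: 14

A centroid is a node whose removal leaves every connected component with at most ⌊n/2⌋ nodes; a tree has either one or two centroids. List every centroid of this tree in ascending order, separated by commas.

10

If 10 is removed the pieces have sizes 9, 8, 3, 1, all ≤ ⌊22/2⌋ = 11.
Every other node leaves some component of size > 11, so the centroid is unique.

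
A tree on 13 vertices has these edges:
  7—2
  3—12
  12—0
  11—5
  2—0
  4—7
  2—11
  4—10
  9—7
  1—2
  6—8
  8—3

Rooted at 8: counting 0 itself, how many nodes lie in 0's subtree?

9

Descendants of 0 (including itself): 0, 2, 1, 11, 7, 5, 4, 9, 10. That's 9.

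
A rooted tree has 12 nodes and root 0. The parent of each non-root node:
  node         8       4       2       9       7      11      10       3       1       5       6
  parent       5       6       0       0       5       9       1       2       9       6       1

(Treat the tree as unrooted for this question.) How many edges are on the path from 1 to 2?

The path is 1–9–0–2, which has 3 edges.

3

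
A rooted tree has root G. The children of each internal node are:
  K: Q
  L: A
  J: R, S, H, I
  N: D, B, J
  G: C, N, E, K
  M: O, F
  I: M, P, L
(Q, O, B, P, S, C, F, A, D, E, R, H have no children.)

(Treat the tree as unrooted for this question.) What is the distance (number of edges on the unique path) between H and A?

4

The path is H – J – I – L – A, which has 4 edges.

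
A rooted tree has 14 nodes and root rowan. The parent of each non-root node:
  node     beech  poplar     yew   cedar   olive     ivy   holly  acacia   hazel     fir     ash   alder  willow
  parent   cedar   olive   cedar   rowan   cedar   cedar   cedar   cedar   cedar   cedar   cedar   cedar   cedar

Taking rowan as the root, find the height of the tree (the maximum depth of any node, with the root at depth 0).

3

The longest root-to-leaf path is rowan – cedar – olive – poplar (3 edges).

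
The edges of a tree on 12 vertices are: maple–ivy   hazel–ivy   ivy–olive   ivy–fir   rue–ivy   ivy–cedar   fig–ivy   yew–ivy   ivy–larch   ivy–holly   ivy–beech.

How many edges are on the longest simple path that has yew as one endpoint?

The node farthest from yew is larch (maple, fig, cedar, fir, holly, beech, rue, hazel, olive also at distance 2), via yew–ivy–larch — 2 edges.

2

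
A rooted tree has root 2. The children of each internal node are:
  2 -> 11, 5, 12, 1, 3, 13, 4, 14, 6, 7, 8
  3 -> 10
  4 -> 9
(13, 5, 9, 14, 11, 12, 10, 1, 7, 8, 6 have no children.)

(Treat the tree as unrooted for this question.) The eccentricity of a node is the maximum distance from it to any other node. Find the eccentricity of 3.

3

Distances from 3 peak at 3, attained at 9.
3–2–4–9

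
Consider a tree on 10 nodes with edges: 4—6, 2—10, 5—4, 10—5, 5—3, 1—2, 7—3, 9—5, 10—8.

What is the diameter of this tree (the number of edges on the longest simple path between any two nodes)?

5

Starting from 1, a farthest node is 7 at distance 5.
One longest path: 1-2-10-5-3-7.
So the diameter is 5.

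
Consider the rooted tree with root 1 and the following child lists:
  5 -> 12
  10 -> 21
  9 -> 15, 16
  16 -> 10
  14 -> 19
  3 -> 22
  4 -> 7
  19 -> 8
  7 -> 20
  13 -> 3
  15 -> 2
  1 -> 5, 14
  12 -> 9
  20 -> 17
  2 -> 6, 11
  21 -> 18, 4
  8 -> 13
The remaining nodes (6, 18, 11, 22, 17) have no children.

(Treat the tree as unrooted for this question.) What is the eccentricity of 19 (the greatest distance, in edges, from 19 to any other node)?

A farthest node from 19 is 17.
The path 19 – 14 – 1 – 5 – 12 – 9 – 16 – 10 – 21 – 4 – 7 – 20 – 17 has 12 edges.

12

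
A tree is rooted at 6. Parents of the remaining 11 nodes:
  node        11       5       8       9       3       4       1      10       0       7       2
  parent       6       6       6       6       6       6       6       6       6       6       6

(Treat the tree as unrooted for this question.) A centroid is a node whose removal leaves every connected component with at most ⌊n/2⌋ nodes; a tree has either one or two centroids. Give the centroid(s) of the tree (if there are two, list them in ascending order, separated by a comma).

Delete 6: the remaining components have sizes 1, 1, 1, 1, 1, 1, 1, 1, 1, 1, 1. Max 1 ≤ 6, so 6 is a centroid.
Every other node leaves some component of size > 6, so the centroid is unique.

6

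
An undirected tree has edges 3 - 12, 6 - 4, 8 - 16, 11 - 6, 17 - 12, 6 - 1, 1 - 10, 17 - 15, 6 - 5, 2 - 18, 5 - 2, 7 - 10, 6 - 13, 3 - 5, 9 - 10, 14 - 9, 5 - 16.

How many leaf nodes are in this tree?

8

Degree-1 nodes: 4, 7, 8, 11, 13, 14, 15, 18 — 8 of them.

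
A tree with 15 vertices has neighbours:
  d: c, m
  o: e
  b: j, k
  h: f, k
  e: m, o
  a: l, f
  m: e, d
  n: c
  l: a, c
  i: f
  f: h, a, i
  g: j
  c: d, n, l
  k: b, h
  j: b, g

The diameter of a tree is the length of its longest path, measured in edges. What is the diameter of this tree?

12

Starting from g, a farthest node is o at distance 12.
One longest path: g–j–b–k–h–f–a–l–c–d–m–e–o.
So the diameter is 12.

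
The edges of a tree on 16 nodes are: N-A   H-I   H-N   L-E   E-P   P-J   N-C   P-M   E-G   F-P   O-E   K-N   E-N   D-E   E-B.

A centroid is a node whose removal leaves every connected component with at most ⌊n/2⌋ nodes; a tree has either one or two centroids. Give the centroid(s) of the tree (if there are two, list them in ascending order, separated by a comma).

Removing E splits the tree into components of sizes 6, 4, 1, 1, 1, 1, 1; the largest is 6 ≤ ⌊16/2⌋ = 8.
Every other node leaves some component of size > 8, so the centroid is unique.

E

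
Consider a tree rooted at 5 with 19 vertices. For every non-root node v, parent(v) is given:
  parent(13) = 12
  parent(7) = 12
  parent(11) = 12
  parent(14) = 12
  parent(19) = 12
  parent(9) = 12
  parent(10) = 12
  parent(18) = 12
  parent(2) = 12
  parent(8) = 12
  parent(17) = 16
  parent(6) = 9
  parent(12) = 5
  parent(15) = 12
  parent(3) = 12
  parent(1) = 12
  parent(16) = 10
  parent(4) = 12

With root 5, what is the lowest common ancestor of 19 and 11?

12

19's ancestor chain is 19, 12, 5 and 11's is 11, 12, 5; they first meet at 12.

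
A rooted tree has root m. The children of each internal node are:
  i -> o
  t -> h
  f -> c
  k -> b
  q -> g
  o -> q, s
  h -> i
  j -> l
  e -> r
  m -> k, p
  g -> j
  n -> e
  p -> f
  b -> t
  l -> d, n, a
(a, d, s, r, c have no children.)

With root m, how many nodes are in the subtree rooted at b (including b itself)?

15

b's subtree: {b, t, h, i, o, q, s, g, j, l, a, d, n, e, r}, size 15.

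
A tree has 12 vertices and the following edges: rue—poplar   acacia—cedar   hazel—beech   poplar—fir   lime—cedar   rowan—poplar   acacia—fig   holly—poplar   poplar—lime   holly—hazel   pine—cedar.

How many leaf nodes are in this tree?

6

The leaves are beech, fig, fir, pine, rowan, rue.
That is 6 leaves.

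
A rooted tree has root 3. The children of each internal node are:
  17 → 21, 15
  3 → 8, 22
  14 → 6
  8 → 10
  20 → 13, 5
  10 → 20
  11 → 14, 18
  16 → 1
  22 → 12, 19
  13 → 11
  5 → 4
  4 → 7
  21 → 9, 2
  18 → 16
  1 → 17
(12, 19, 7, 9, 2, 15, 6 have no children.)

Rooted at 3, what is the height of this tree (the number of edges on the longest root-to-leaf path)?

11

The longest root-to-leaf path is 3-8-10-20-13-11-18-16-1-17-21-9 (11 edges).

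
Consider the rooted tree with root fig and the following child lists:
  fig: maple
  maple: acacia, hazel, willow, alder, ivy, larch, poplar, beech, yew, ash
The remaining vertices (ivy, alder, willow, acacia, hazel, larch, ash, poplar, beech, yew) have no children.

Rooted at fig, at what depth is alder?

2

fig–maple–alder — 2 edges.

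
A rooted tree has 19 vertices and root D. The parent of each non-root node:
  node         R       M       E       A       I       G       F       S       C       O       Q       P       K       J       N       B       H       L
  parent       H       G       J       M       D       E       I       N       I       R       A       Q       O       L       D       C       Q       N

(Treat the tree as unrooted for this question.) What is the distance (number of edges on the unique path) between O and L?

Walking from O: O – R – H – Q – A – M – G – E – J – L. Length 9.

9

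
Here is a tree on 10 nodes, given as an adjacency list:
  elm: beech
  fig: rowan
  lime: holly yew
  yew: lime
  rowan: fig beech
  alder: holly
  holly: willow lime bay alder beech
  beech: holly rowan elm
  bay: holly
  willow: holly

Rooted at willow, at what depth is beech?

2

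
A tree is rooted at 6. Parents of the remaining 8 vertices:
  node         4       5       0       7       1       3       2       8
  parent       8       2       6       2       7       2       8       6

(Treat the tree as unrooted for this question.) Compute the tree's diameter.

5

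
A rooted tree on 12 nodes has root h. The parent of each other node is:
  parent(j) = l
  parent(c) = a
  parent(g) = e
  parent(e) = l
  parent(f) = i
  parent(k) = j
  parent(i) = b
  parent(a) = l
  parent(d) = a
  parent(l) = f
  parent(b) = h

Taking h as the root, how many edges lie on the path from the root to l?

4

Climbing from l to the root: l–f–i–b–h. That's 4 steps.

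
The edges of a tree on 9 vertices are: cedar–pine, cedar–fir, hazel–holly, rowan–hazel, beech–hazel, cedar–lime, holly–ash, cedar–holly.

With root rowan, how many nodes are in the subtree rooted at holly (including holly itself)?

6

holly's subtree: {holly, cedar, ash, lime, fir, pine}, size 6.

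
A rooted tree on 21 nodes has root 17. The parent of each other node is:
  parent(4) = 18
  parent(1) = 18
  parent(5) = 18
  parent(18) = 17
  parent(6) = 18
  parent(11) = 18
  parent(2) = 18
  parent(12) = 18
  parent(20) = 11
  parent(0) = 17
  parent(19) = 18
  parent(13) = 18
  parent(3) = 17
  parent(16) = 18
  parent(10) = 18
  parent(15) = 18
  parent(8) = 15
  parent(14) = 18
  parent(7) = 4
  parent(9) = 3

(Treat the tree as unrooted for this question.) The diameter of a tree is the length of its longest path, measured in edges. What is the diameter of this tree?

5

BFS from 9 reaches 7 last, at distance 5; BFS from 7 confirms no node is farther.
Path: 9 – 3 – 17 – 18 – 4 – 7.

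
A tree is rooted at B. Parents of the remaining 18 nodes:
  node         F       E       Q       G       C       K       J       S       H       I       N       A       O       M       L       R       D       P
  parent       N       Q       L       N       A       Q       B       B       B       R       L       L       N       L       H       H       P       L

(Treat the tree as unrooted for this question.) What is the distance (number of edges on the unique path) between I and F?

5

Walking from I: I – R – H – L – N – F. Length 5.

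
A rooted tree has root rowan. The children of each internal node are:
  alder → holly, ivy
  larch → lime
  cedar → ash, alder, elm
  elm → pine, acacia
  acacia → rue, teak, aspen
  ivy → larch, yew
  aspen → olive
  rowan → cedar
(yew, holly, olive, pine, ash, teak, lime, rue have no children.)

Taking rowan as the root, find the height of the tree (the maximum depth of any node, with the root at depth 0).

5

The longest root-to-leaf path is rowan-cedar-elm-acacia-aspen-olive (5 edges).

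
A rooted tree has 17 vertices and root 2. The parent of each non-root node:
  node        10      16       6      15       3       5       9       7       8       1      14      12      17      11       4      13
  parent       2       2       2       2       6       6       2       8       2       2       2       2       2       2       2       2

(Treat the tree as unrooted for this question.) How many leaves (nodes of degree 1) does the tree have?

14

Exactly 14 nodes have a single neighbour: 1, 3, 4, 5, 7, 9, 10, 11, 12, 13, 14, 15, 16, 17.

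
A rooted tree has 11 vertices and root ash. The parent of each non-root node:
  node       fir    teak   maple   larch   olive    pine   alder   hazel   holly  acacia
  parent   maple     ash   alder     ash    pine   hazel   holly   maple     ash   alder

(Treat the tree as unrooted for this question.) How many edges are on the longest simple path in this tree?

7

Starting from olive, a farthest node is larch at distance 7.
One longest path: olive-pine-hazel-maple-alder-holly-ash-larch.
So the diameter is 7.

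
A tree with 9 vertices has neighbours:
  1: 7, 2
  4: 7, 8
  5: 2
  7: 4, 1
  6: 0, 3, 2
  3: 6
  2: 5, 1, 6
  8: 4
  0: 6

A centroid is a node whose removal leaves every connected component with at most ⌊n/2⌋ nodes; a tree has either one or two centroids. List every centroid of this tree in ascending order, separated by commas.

2

Removing 2 splits the tree into components of sizes 4, 3, 1; the largest is 4 ≤ ⌊9/2⌋ = 4.
Every other node leaves some component of size > 4, so the centroid is unique.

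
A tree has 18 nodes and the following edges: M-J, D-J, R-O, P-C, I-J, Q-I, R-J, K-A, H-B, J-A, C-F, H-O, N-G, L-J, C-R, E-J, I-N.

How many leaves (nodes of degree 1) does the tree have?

10

The leaves are B, D, E, F, G, K, L, M, P, Q.
That is 10 leaves.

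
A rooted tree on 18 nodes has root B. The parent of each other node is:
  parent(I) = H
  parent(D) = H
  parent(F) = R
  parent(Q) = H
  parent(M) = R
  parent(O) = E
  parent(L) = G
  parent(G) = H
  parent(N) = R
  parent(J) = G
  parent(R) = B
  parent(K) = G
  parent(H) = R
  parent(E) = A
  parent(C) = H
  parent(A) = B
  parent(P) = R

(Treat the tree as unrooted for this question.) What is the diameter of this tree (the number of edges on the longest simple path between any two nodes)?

A longest path is O-E-A-B-R-H-G-L, with 7 edges.

7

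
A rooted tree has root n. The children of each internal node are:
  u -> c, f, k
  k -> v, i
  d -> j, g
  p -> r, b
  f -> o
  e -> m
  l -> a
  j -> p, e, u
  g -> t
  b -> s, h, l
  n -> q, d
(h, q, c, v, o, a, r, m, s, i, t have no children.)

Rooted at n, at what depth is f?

n–d–j–u–f — 4 edges.

4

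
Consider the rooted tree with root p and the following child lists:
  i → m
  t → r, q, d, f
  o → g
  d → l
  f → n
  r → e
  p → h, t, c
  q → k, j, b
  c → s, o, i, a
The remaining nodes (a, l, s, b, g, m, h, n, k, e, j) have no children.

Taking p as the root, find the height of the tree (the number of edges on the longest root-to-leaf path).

3

A deepest node is j, reached by p–t–q–j.
That path has 3 edges, so the height is 3.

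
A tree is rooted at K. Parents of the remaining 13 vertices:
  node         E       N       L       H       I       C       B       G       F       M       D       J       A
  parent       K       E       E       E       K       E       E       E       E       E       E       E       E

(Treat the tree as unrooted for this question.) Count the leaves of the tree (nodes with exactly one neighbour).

Exactly 12 nodes have a single neighbour: A, B, C, D, F, G, H, I, J, L, M, N.

12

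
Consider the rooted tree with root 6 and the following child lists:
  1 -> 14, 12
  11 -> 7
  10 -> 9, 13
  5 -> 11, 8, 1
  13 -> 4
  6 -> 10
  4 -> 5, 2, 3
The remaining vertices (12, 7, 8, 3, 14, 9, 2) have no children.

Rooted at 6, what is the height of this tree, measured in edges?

6

14 sits deepest: 6 – 10 – 13 – 4 – 5 – 1 – 14 — 6 edges from the root.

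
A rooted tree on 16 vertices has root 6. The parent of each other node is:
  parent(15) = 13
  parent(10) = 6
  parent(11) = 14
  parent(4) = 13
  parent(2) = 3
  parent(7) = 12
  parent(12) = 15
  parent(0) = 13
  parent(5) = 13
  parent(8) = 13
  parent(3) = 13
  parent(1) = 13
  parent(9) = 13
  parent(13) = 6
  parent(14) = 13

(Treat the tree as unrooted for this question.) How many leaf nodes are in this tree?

10

Degree-1 nodes: 0, 1, 2, 4, 5, 7, 8, 9, 10, 11 — 10 of them.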